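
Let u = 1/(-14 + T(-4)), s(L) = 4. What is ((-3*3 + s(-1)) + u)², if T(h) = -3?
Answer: 7396/289 ≈ 25.592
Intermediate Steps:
u = -1/17 (u = 1/(-14 - 3) = 1/(-17) = -1/17 ≈ -0.058824)
((-3*3 + s(-1)) + u)² = ((-3*3 + 4) - 1/17)² = ((-9 + 4) - 1/17)² = (-5 - 1/17)² = (-86/17)² = 7396/289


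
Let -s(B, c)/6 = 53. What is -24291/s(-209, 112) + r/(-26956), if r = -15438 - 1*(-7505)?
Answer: 109551815/1428668 ≈ 76.681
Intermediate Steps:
s(B, c) = -318 (s(B, c) = -6*53 = -318)
r = -7933 (r = -15438 + 7505 = -7933)
-24291/s(-209, 112) + r/(-26956) = -24291/(-318) - 7933/(-26956) = -24291*(-1/318) - 7933*(-1/26956) = 8097/106 + 7933/26956 = 109551815/1428668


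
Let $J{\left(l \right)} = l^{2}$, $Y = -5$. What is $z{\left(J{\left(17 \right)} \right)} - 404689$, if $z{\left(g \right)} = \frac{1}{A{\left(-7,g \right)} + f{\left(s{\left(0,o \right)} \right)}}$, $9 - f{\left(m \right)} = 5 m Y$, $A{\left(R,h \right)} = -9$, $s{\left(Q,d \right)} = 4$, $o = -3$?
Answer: $- \frac{40468899}{100} \approx -4.0469 \cdot 10^{5}$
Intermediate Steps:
$f{\left(m \right)} = 9 + 25 m$ ($f{\left(m \right)} = 9 - 5 m \left(-5\right) = 9 - - 25 m = 9 + 25 m$)
$z{\left(g \right)} = \frac{1}{100}$ ($z{\left(g \right)} = \frac{1}{-9 + \left(9 + 25 \cdot 4\right)} = \frac{1}{-9 + \left(9 + 100\right)} = \frac{1}{-9 + 109} = \frac{1}{100}$)
$z{\left(J{\left(17 \right)} \right)} - 404689 = \frac{1}{100} - 404689 = - \frac{40468899}{100}$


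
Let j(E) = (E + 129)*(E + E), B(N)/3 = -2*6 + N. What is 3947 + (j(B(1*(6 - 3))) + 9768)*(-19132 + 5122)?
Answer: -59678653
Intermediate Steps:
B(N) = -36 + 3*N (B(N) = 3*(-2*6 + N) = 3*(-12 + N) = -36 + 3*N)
j(E) = 2*E*(129 + E) (j(E) = (129 + E)*(2*E) = 2*E*(129 + E))
3947 + (j(B(1*(6 - 3))) + 9768)*(-19132 + 5122) = 3947 + (2*(-36 + 3*(1*(6 - 3)))*(129 + (-36 + 3*(1*(6 - 3)))) + 9768)*(-19132 + 5122) = 3947 + (2*(-36 + 3*(1*3))*(129 + (-36 + 3*(1*3))) + 9768)*(-14010) = 3947 + (2*(-36 + 3*3)*(129 + (-36 + 3*3)) + 9768)*(-14010) = 3947 + (2*(-36 + 9)*(129 + (-36 + 9)) + 9768)*(-14010) = 3947 + (2*(-27)*(129 - 27) + 9768)*(-14010) = 3947 + (2*(-27)*102 + 9768)*(-14010) = 3947 + (-5508 + 9768)*(-14010) = 3947 + 4260*(-14010) = 3947 - 59682600 = -59678653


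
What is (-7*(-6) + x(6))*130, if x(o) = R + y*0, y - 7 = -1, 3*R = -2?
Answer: 16120/3 ≈ 5373.3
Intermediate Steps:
R = -2/3 (R = (1/3)*(-2) = -2/3 ≈ -0.66667)
y = 6 (y = 7 - 1 = 6)
x(o) = -2/3 (x(o) = -2/3 + 6*0 = -2/3 + 0 = -2/3)
(-7*(-6) + x(6))*130 = (-7*(-6) - 2/3)*130 = (42 - 2/3)*130 = (124/3)*130 = 16120/3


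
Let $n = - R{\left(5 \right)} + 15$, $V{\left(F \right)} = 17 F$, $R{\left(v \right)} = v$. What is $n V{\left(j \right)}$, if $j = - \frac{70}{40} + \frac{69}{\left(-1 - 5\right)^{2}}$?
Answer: $\frac{85}{3} \approx 28.333$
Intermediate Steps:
$j = \frac{1}{6}$ ($j = \left(-70\right) \frac{1}{40} + \frac{69}{\left(-6\right)^{2}} = - \frac{7}{4} + \frac{69}{36} = - \frac{7}{4} + 69 \cdot \frac{1}{36} = - \frac{7}{4} + \frac{23}{12} = \frac{1}{6} \approx 0.16667$)
$n = 10$ ($n = \left(-1\right) 5 + 15 = -5 + 15 = 10$)
$n V{\left(j \right)} = 10 \cdot 17 \cdot \frac{1}{6} = 10 \cdot \frac{17}{6} = \frac{85}{3}$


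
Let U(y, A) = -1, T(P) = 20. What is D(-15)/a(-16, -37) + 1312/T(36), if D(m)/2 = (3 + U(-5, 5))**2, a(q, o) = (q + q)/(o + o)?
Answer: 841/10 ≈ 84.100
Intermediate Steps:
a(q, o) = q/o (a(q, o) = (2*q)/((2*o)) = (2*q)*(1/(2*o)) = q/o)
D(m) = 8 (D(m) = 2*(3 - 1)**2 = 2*2**2 = 2*4 = 8)
D(-15)/a(-16, -37) + 1312/T(36) = 8/((-16/(-37))) + 1312/20 = 8/((-16*(-1/37))) + 1312*(1/20) = 8/(16/37) + 328/5 = 8*(37/16) + 328/5 = 37/2 + 328/5 = 841/10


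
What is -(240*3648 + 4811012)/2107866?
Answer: -2843266/1053933 ≈ -2.6978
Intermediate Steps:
-(240*3648 + 4811012)/2107866 = -(875520 + 4811012)/2107866 = -5686532/2107866 = -1*2843266/1053933 = -2843266/1053933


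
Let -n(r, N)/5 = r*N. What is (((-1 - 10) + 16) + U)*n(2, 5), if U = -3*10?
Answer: 1250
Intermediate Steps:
U = -30
n(r, N) = -5*N*r (n(r, N) = -5*r*N = -5*N*r)
(((-1 - 10) + 16) + U)*n(2, 5) = (((-1 - 10) + 16) - 30)*(-5*5*2) = ((-11 + 16) - 30)*(-50) = (5 - 30)*(-50) = -25*(-50) = 1250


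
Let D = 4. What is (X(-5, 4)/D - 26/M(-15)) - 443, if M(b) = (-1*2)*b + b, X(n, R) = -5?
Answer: -26759/60 ≈ -445.98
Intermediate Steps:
M(b) = -b (M(b) = -2*b + b = -b)
(X(-5, 4)/D - 26/M(-15)) - 443 = (-5/4 - 26/((-1*(-15)))) - 443 = (-5*¼ - 26/15) - 443 = (-5/4 - 26*1/15) - 443 = (-5/4 - 26/15) - 443 = -179/60 - 443 = -26759/60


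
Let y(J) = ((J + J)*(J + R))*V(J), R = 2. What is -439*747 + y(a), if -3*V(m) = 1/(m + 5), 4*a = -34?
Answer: -6886372/21 ≈ -3.2792e+5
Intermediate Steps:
a = -17/2 (a = (¼)*(-34) = -17/2 ≈ -8.5000)
V(m) = -1/(3*(5 + m)) (V(m) = -1/(3*(m + 5)) = -1/(3*(5 + m)))
y(J) = -2*J*(2 + J)/(15 + 3*J) (y(J) = ((J + J)*(J + 2))*(-1/(15 + 3*J)) = ((2*J)*(2 + J))*(-1/(15 + 3*J)) = (2*J*(2 + J))*(-1/(15 + 3*J)) = -2*J*(2 + J)/(15 + 3*J))
-439*747 + y(a) = -439*747 - 2*(-17/2)*(2 - 17/2)/(15 + 3*(-17/2)) = -327933 - 2*(-17/2)*(-13/2)/(15 - 51/2) = -327933 - 2*(-17/2)*(-13/2)/(-21/2) = -327933 - 2*(-17/2)*(-2/21)*(-13/2) = -327933 + 221/21 = -6886372/21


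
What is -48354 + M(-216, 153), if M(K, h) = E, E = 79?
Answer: -48275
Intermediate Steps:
M(K, h) = 79
-48354 + M(-216, 153) = -48354 + 79 = -48275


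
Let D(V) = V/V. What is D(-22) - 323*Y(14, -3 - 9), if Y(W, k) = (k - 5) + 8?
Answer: 2908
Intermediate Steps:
Y(W, k) = 3 + k (Y(W, k) = (-5 + k) + 8 = 3 + k)
D(V) = 1
D(-22) - 323*Y(14, -3 - 9) = 1 - 323*(3 + (-3 - 9)) = 1 - 323*(3 - 12) = 1 - 323*(-9) = 1 + 2907 = 2908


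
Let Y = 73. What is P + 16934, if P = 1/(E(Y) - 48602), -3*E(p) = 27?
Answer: 823178673/48611 ≈ 16934.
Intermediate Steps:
E(p) = -9 (E(p) = -⅓*27 = -9)
P = -1/48611 (P = 1/(-9 - 48602) = 1/(-48611) = -1/48611 ≈ -2.0571e-5)
P + 16934 = -1/48611 + 16934 = 823178673/48611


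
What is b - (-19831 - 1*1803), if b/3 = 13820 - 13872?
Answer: 21478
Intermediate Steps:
b = -156 (b = 3*(13820 - 13872) = 3*(-52) = -156)
b - (-19831 - 1*1803) = -156 - (-19831 - 1*1803) = -156 - (-19831 - 1803) = -156 - 1*(-21634) = -156 + 21634 = 21478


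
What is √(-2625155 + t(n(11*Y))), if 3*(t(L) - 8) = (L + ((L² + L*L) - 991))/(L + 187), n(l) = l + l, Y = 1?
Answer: I*√1032021415590/627 ≈ 1620.2*I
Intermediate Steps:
n(l) = 2*l
t(L) = 8 + (-991 + L + 2*L²)/(3*(187 + L)) (t(L) = 8 + ((L + ((L² + L*L) - 991))/(L + 187))/3 = 8 + ((L + ((L² + L²) - 991))/(187 + L))/3 = 8 + ((L + (2*L² - 991))/(187 + L))/3 = 8 + ((L + (-991 + 2*L²))/(187 + L))/3 = 8 + ((-991 + L + 2*L²)/(187 + L))/3 = 8 + (-991 + L + 2*L²)/(3*(187 + L)))
√(-2625155 + t(n(11*Y))) = √(-2625155 + (3497 + 2*(2*(11*1))² + 25*(2*(11*1)))/(3*(187 + 2*(11*1)))) = √(-2625155 + (3497 + 2*(2*11)² + 25*(2*11))/(3*(187 + 2*11))) = √(-2625155 + (3497 + 2*22² + 25*22)/(3*(187 + 22))) = √(-2625155 + (⅓)*(3497 + 2*484 + 550)/209) = √(-2625155 + (⅓)*(1/209)*(3497 + 968 + 550)) = √(-2625155 + (⅓)*(1/209)*5015) = √(-2625155 + 5015/627) = √(-1645967170/627) = I*√1032021415590/627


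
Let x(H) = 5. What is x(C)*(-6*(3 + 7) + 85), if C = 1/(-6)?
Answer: 125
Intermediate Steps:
C = -1/6 ≈ -0.16667
x(C)*(-6*(3 + 7) + 85) = 5*(-6*(3 + 7) + 85) = 5*(-6*10 + 85) = 5*(-60 + 85) = 5*25 = 125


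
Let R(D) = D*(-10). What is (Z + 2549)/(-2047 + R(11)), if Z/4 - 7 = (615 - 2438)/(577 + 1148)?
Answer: -4438033/3720825 ≈ -1.1928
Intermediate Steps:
R(D) = -10*D
Z = 41008/1725 (Z = 28 + 4*((615 - 2438)/(577 + 1148)) = 28 + 4*(-1823/1725) = 28 - 7292/1725 = 41008/1725 ≈ 23.773)
(Z + 2549)/(-2047 + R(11)) = (41008/1725 + 2549)/(-2047 - 10*11) = 4438033/(1725*(-2047 - 110)) = (4438033/1725)/(-2157) = (4438033/1725)*(-1/2157) = -4438033/3720825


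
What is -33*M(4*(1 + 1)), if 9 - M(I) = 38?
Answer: 957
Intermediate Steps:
M(I) = -29 (M(I) = 9 - 1*38 = 9 - 38 = -29)
-33*M(4*(1 + 1)) = -33*(-29) = 957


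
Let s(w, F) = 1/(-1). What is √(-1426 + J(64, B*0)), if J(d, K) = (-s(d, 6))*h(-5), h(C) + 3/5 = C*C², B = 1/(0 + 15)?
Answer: 3*I*√4310/5 ≈ 39.39*I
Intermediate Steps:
s(w, F) = -1
B = 1/15 ≈ 0.066667
h(C) = -⅗ + C³ (h(C) = -⅗ + C*C² = -⅗ + C³)
J(d, K) = -628/5 (J(d, K) = (-1*(-1))*(-⅗ + (-5)³) = 1*(-⅗ - 125) = 1*(-628/5) = -628/5)
√(-1426 + J(64, B*0)) = √(-1426 - 628/5) = √(-7758/5) = 3*I*√4310/5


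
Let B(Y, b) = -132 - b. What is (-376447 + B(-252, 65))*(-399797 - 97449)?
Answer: 187284722424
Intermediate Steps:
(-376447 + B(-252, 65))*(-399797 - 97449) = (-376447 + (-132 - 1*65))*(-399797 - 97449) = (-376447 + (-132 - 65))*(-497246) = (-376447 - 197)*(-497246) = -376644*(-497246) = 187284722424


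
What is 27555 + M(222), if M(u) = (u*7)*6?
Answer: 36879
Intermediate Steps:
M(u) = 42*u (M(u) = (7*u)*6 = 42*u)
27555 + M(222) = 27555 + 42*222 = 27555 + 9324 = 36879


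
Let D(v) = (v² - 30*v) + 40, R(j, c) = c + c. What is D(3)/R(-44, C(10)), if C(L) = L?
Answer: -41/20 ≈ -2.0500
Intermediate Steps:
R(j, c) = 2*c
D(v) = 40 + v² - 30*v
D(3)/R(-44, C(10)) = (40 + 3² - 30*3)/((2*10)) = (40 + 9 - 90)/20 = -41*1/20 = -41/20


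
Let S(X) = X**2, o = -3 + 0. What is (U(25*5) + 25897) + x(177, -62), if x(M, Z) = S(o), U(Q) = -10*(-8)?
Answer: 25986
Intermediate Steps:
U(Q) = 80
o = -3
x(M, Z) = 9 (x(M, Z) = (-3)**2 = 9)
(U(25*5) + 25897) + x(177, -62) = (80 + 25897) + 9 = 25977 + 9 = 25986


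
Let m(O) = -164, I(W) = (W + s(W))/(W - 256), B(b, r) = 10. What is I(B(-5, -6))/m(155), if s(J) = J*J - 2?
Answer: 9/3362 ≈ 0.0026770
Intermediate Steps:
s(J) = -2 + J² (s(J) = J² - 2 = -2 + J²)
I(W) = (-2 + W + W²)/(-256 + W) (I(W) = (W + (-2 + W²))/(W - 256) = (-2 + W + W²)/(-256 + W))
I(B(-5, -6))/m(155) = ((-2 + 10 + 10²)/(-256 + 10))/(-164) = ((-2 + 10 + 100)/(-246))*(-1/164) = -1/246*108*(-1/164) = -18/41*(-1/164) = 9/3362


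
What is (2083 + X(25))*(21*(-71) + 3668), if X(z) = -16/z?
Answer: 113332443/25 ≈ 4.5333e+6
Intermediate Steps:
(2083 + X(25))*(21*(-71) + 3668) = (2083 - 16/25)*(21*(-71) + 3668) = (2083 - 16*1/25)*(-1491 + 3668) = (2083 - 16/25)*2177 = (52059/25)*2177 = 113332443/25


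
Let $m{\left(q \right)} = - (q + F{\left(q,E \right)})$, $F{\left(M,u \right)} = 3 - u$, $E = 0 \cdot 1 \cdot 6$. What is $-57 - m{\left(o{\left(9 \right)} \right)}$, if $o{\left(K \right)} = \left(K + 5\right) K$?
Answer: $72$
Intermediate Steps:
$E = 0$ ($E = 0 \cdot 6 = 0$)
$o{\left(K \right)} = K \left(5 + K\right)$ ($o{\left(K \right)} = \left(5 + K\right) K = K \left(5 + K\right)$)
$m{\left(q \right)} = -3 - q$ ($m{\left(q \right)} = - (q + \left(3 - 0\right)) = - (q + \left(3 + 0\right)) = - (q + 3) = - (3 + q) = -3 - q$)
$-57 - m{\left(o{\left(9 \right)} \right)} = -57 - \left(-3 - 9 \left(5 + 9\right)\right) = -57 - \left(-3 - 9 \cdot 14\right) = -57 - \left(-3 - 126\right) = -57 - -129 = -57 + 129 = 72$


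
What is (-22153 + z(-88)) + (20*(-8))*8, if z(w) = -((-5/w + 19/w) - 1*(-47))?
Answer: -1033113/44 ≈ -23480.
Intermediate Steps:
z(w) = -47 - 14/w (z(w) = -(14/w + 47) = -(47 + 14/w) = -47 - 14/w)
(-22153 + z(-88)) + (20*(-8))*8 = (-22153 + (-47 - 14/(-88))) + (20*(-8))*8 = (-22153 + (-47 - 14*(-1/88))) - 160*8 = (-22153 + (-47 + 7/44)) - 1280 = (-22153 - 2061/44) - 1280 = -976793/44 - 1280 = -1033113/44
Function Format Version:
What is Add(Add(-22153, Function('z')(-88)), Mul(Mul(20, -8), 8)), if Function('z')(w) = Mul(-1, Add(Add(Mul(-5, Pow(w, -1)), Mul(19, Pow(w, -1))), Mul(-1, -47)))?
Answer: Rational(-1033113, 44) ≈ -23480.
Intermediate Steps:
Function('z')(w) = Add(-47, Mul(-14, Pow(w, -1))) (Function('z')(w) = Mul(-1, Add(Mul(14, Pow(w, -1)), 47)) = Mul(-1, Add(47, Mul(14, Pow(w, -1)))) = Add(-47, Mul(-14, Pow(w, -1))))
Add(Add(-22153, Function('z')(-88)), Mul(Mul(20, -8), 8)) = Add(Add(-22153, Add(-47, Mul(-14, Pow(-88, -1)))), Mul(Mul(20, -8), 8)) = Add(Add(-22153, Add(-47, Mul(-14, Rational(-1, 88)))), Mul(-160, 8)) = Add(Add(-22153, Add(-47, Rational(7, 44))), -1280) = Add(Add(-22153, Rational(-2061, 44)), -1280) = Add(Rational(-976793, 44), -1280) = Rational(-1033113, 44)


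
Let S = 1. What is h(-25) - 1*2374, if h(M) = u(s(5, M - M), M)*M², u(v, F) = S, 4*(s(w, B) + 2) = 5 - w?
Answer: -1749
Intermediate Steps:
s(w, B) = -¾ - w/4 (s(w, B) = -2 + (5 - w)/4 = -2 + (5/4 - w/4) = -¾ - w/4)
u(v, F) = 1
h(M) = M² (h(M) = 1*M² = M²)
h(-25) - 1*2374 = (-25)² - 1*2374 = 625 - 2374 = -1749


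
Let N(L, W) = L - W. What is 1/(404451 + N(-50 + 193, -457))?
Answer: 1/405051 ≈ 2.4688e-6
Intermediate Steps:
1/(404451 + N(-50 + 193, -457)) = 1/(404451 + ((-50 + 193) - 1*(-457))) = 1/(404451 + (143 + 457)) = 1/(404451 + 600) = 1/405051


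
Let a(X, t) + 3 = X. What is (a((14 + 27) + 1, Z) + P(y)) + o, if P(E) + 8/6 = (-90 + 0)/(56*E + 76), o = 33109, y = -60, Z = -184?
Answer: 163280615/4926 ≈ 33147.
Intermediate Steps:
a(X, t) = -3 + X
P(E) = -4/3 - 90/(76 + 56*E) (P(E) = -4/3 + (-90 + 0)/(56*E + 76) = -4/3 - 90/(76 + 56*E))
(a((14 + 27) + 1, Z) + P(y)) + o = ((-3 + ((14 + 27) + 1)) + 7*(-41 - 16*(-60))/(6*(19 + 14*(-60)))) + 33109 = ((-3 + (41 + 1)) + 7*(-41 + 960)/(6*(19 - 840))) + 33109 = ((-3 + 42) + (7/6)*919/(-821)) + 33109 = (39 + (7/6)*(-1/821)*919) + 33109 = (39 - 6433/4926) + 33109 = 185681/4926 + 33109 = 163280615/4926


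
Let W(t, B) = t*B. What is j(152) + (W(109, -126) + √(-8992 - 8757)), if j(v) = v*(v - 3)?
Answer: 8914 + I*√17749 ≈ 8914.0 + 133.23*I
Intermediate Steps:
W(t, B) = B*t
j(v) = v*(-3 + v)
j(152) + (W(109, -126) + √(-8992 - 8757)) = 152*(-3 + 152) + (-126*109 + √(-8992 - 8757)) = 152*149 + (-13734 + √(-17749)) = 22648 + (-13734 + I*√17749) = 8914 + I*√17749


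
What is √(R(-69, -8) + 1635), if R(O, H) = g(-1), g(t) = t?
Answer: √1634 ≈ 40.423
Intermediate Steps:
R(O, H) = -1
√(R(-69, -8) + 1635) = √(-1 + 1635) = √1634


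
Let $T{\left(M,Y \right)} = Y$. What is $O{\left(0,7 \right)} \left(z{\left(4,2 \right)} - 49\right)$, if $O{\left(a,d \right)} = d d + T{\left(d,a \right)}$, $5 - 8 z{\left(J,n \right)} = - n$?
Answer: $- \frac{18865}{8} \approx -2358.1$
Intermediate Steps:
$z{\left(J,n \right)} = \frac{5}{8} + \frac{n}{8}$ ($z{\left(J,n \right)} = \frac{5}{8} - \frac{\left(-1\right) n}{8} = \frac{5}{8} + \frac{n}{8}$)
$O{\left(a,d \right)} = a + d^{2}$ ($O{\left(a,d \right)} = d d + a = d^{2} + a = a + d^{2}$)
$O{\left(0,7 \right)} \left(z{\left(4,2 \right)} - 49\right) = \left(0 + 7^{2}\right) \left(\left(\frac{5}{8} + \frac{1}{8} \cdot 2\right) - 49\right) = \left(0 + 49\right) \left(\left(\frac{5}{8} + \frac{1}{4}\right) - 49\right) = 49 \left(\frac{7}{8} - 49\right) = 49 \left(- \frac{385}{8}\right) = - \frac{18865}{8}$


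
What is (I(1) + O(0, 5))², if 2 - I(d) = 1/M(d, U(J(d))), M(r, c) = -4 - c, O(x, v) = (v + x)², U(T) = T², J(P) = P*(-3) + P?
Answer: 47089/64 ≈ 735.77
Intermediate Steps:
J(P) = -2*P (J(P) = -3*P + P = -2*P)
I(d) = 2 - 1/(-4 - 4*d²) (I(d) = 2 - 1/(-4 - (-2*d)²) = 2 - 1/(-4 - 4*d²))
(I(1) + O(0, 5))² = ((9 + 8*1²)/(4*(1 + 1²)) + (5 + 0)²)² = ((9 + 8*1)/(4*(1 + 1)) + 5²)² = ((¼)*(9 + 8)/2 + 25)² = ((¼)*(½)*17 + 25)² = (17/8 + 25)² = (217/8)² = 47089/64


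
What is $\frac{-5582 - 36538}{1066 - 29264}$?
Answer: $\frac{21060}{14099} \approx 1.4937$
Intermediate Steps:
$\frac{-5582 - 36538}{1066 - 29264} = \frac{-5582 - 36538}{-28198} = \left(-42120\right) \left(- \frac{1}{28198}\right) = \frac{21060}{14099}$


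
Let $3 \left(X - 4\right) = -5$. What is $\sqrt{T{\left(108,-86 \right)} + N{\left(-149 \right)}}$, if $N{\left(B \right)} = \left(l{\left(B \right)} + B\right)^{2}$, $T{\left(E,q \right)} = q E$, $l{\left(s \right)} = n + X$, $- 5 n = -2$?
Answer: $\frac{2 \sqrt{680959}}{15} \approx 110.03$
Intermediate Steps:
$n = \frac{2}{5}$ ($n = \left(- \frac{1}{5}\right) \left(-2\right) = \frac{2}{5} \approx 0.4$)
$X = \frac{7}{3}$ ($X = 4 + \frac{1}{3} \left(-5\right) = 4 - \frac{5}{3} = \frac{7}{3} \approx 2.3333$)
$l{\left(s \right)} = \frac{41}{15}$ ($l{\left(s \right)} = \frac{2}{5} + \frac{7}{3} = \frac{41}{15}$)
$T{\left(E,q \right)} = E q$
$N{\left(B \right)} = \left(\frac{41}{15} + B\right)^{2}$
$\sqrt{T{\left(108,-86 \right)} + N{\left(-149 \right)}} = \sqrt{108 \left(-86\right) + \frac{\left(41 + 15 \left(-149\right)\right)^{2}}{225}} = \sqrt{-9288 + \frac{\left(41 - 2235\right)^{2}}{225}} = \sqrt{-9288 + \frac{\left(-2194\right)^{2}}{225}} = \sqrt{-9288 + \frac{1}{225} \cdot 4813636} = \sqrt{-9288 + \frac{4813636}{225}} = \sqrt{\frac{2723836}{225}} = \frac{2 \sqrt{680959}}{15}$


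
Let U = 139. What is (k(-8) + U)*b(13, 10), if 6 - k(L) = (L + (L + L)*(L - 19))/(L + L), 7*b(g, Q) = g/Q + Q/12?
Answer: 784/15 ≈ 52.267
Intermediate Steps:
b(g, Q) = Q/84 + g/(7*Q) (b(g, Q) = (g/Q + Q/12)/7 = (Q/12 + g/Q)/7 = Q/84 + g/(7*Q))
k(L) = 6 - (L + 2*L*(-19 + L))/(2*L) (k(L) = 6 - (L + (L + L)*(L - 19))/(L + L) = 6 - (L + (2*L)*(-19 + L))/(2*L) = 6 - (L + 2*L*(-19 + L))*1/(2*L) = 6 - (L + 2*L*(-19 + L))/(2*L))
(k(-8) + U)*b(13, 10) = ((49/2 - 1*(-8)) + 139)*((1/84)*10 + (⅐)*13/10) = ((49/2 + 8) + 139)*(5/42 + (⅐)*13*(⅒)) = (65/2 + 139)*(5/42 + 13/70) = (343/2)*(32/105) = 784/15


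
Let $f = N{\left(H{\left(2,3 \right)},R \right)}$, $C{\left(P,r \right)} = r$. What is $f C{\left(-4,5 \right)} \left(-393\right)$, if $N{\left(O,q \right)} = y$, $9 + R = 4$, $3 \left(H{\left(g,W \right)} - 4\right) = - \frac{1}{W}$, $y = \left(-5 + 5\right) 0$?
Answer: $0$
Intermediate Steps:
$y = 0$ ($y = 0 \cdot 0 = 0$)
$H{\left(g,W \right)} = 4 - \frac{1}{3 W}$ ($H{\left(g,W \right)} = 4 + \frac{\left(-1\right) \frac{1}{W}}{3} = 4 - \frac{1}{3 W}$)
$R = -5$ ($R = -9 + 4 = -5$)
$N{\left(O,q \right)} = 0$
$f = 0$
$f C{\left(-4,5 \right)} \left(-393\right) = 0 \cdot 5 \left(-393\right) = 0 \left(-1965\right) = 0$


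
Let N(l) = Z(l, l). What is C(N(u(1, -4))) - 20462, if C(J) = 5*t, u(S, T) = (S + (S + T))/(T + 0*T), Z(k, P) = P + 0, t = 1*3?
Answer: -20447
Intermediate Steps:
t = 3
Z(k, P) = P
u(S, T) = (T + 2*S)/T (u(S, T) = (T + 2*S)/(T + 0) = (T + 2*S)/T)
N(l) = l
C(J) = 15 (C(J) = 5*3 = 15)
C(N(u(1, -4))) - 20462 = 15 - 20462 = -20447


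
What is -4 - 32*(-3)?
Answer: 92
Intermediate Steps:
-4 - 32*(-3) = -4 + 96 = 92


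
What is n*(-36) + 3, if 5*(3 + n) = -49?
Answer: 2319/5 ≈ 463.80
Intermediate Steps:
n = -64/5 (n = -3 + (⅕)*(-49) = -3 - 49/5 = -64/5 ≈ -12.800)
n*(-36) + 3 = -64/5*(-36) + 3 = 2304/5 + 3 = 2319/5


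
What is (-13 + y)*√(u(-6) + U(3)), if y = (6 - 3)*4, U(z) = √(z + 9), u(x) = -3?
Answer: -√(-3 + 2*√3) ≈ -0.68125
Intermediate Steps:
U(z) = √(9 + z)
y = 12 (y = 3*4 = 12)
(-13 + y)*√(u(-6) + U(3)) = (-13 + 12)*√(-3 + √(9 + 3)) = -√(-3 + √12) = -√(-3 + 2*√3)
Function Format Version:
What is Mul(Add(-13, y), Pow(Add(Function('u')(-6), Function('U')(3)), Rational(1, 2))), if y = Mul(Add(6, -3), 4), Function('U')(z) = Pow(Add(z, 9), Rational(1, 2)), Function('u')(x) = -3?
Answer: Mul(-1, Pow(Add(-3, Mul(2, Pow(3, Rational(1, 2)))), Rational(1, 2))) ≈ -0.68125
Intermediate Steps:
Function('U')(z) = Pow(Add(9, z), Rational(1, 2))
y = 12 (y = Mul(3, 4) = 12)
Mul(Add(-13, y), Pow(Add(Function('u')(-6), Function('U')(3)), Rational(1, 2))) = Mul(Add(-13, 12), Pow(Add(-3, Pow(Add(9, 3), Rational(1, 2))), Rational(1, 2))) = Mul(-1, Pow(Add(-3, Pow(12, Rational(1, 2))), Rational(1, 2))) = Mul(-1, Pow(Add(-3, Mul(2, Pow(3, Rational(1, 2)))), Rational(1, 2)))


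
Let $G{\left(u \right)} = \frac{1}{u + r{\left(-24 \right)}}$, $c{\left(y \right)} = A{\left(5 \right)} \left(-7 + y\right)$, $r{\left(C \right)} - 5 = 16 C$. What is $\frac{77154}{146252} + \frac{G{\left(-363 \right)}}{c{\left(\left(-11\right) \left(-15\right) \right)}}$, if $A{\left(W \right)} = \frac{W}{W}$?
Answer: $\frac{2261270023}{4286499868} \approx 0.52753$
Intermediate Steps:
$A{\left(W \right)} = 1$
$r{\left(C \right)} = 5 + 16 C$
$c{\left(y \right)} = -7 + y$ ($c{\left(y \right)} = 1 \left(-7 + y\right) = -7 + y$)
$G{\left(u \right)} = \frac{1}{-379 + u}$ ($G{\left(u \right)} = \frac{1}{u + \left(5 + 16 \left(-24\right)\right)} = \frac{1}{u + \left(5 - 384\right)} = \frac{1}{u - 379} = \frac{1}{-379 + u}$)
$\frac{77154}{146252} + \frac{G{\left(-363 \right)}}{c{\left(\left(-11\right) \left(-15\right) \right)}} = \frac{77154}{146252} + \frac{1}{\left(-379 - 363\right) \left(-7 - -165\right)} = 77154 \cdot \frac{1}{146252} + \frac{1}{\left(-742\right) \left(-7 + 165\right)} = \frac{38577}{73126} - \frac{1}{742 \cdot 158} = \frac{38577}{73126} - \frac{1}{117236} = \frac{2261270023}{4286499868}$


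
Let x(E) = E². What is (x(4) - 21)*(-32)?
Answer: 160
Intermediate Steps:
(x(4) - 21)*(-32) = (4² - 21)*(-32) = (16 - 21)*(-32) = -5*(-32) = 160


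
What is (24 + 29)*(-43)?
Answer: -2279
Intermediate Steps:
(24 + 29)*(-43) = 53*(-43) = -2279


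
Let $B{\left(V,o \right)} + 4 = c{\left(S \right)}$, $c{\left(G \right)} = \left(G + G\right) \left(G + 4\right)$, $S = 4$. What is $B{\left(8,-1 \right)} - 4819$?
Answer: $-4759$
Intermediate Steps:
$c{\left(G \right)} = 2 G \left(4 + G\right)$
$B{\left(V,o \right)} = 60$ ($B{\left(V,o \right)} = -4 + 2 \cdot 4 \left(4 + 4\right) = -4 + 2 \cdot 4 \cdot 8 = -4 + 64 = 60$)
$B{\left(8,-1 \right)} - 4819 = 60 - 4819 = -4759$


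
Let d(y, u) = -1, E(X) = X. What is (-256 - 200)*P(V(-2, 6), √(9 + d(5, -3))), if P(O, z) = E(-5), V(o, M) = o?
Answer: 2280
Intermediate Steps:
P(O, z) = -5
(-256 - 200)*P(V(-2, 6), √(9 + d(5, -3))) = (-256 - 200)*(-5) = -456*(-5) = 2280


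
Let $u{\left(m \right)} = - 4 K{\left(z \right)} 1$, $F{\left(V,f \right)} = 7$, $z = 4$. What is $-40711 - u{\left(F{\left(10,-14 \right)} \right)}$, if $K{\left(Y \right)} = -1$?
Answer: $-40715$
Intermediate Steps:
$u{\left(m \right)} = 4$ ($u{\left(m \right)} = \left(-4\right) \left(-1\right) 1 = 4 \cdot 1 = 4$)
$-40711 - u{\left(F{\left(10,-14 \right)} \right)} = -40711 - 4 = -40715$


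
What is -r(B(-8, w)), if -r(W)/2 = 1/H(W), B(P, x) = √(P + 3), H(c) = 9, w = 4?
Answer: 2/9 ≈ 0.22222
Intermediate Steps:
B(P, x) = √(3 + P)
r(W) = -2/9
-r(B(-8, w)) = -1*(-2/9) = 2/9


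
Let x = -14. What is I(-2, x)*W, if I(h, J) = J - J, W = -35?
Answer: 0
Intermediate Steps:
I(h, J) = 0
I(-2, x)*W = 0*(-35) = 0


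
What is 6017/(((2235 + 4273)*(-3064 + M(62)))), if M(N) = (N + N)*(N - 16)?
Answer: 547/1561920 ≈ 0.00035021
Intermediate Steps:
M(N) = 2*N*(-16 + N) (M(N) = (2*N)*(-16 + N) = 2*N*(-16 + N))
6017/(((2235 + 4273)*(-3064 + M(62)))) = 6017/(((2235 + 4273)*(-3064 + 2*62*(-16 + 62)))) = 6017/((6508*(-3064 + 2*62*46))) = 6017/((6508*(-3064 + 5704))) = 6017/((6508*2640)) = 6017/17181120 = 6017*(1/17181120) = 547/1561920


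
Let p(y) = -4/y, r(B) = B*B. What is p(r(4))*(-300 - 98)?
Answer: 199/2 ≈ 99.500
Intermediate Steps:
r(B) = B**2
p(r(4))*(-300 - 98) = (-4/(4**2))*(-300 - 98) = -4/16*(-398) = -4*1/16*(-398) = -1/4*(-398) = 199/2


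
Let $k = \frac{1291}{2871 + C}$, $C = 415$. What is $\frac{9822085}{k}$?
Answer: $\frac{32275371310}{1291} \approx 2.5 \cdot 10^{7}$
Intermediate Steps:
$k = \frac{1291}{3286}$ ($k = \frac{1291}{2871 + 415} = \frac{1291}{3286} \approx 0.39288$)
$\frac{9822085}{k} = \frac{9822085}{\frac{1291}{3286}} = 9822085 \cdot \frac{3286}{1291} = \frac{32275371310}{1291}$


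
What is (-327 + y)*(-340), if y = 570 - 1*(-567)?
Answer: -275400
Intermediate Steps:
y = 1137 (y = 570 + 567 = 1137)
(-327 + y)*(-340) = (-327 + 1137)*(-340) = 810*(-340) = -275400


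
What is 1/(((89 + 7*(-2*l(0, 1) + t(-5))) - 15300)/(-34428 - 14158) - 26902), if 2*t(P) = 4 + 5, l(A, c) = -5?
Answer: -97172/2614090925 ≈ -3.7172e-5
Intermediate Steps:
t(P) = 9/2 (t(P) = (4 + 5)/2 = (½)*9 = 9/2)
1/(((89 + 7*(-2*l(0, 1) + t(-5))) - 15300)/(-34428 - 14158) - 26902) = 1/(((89 + 7*(-2*(-5) + 9/2)) - 15300)/(-34428 - 14158) - 26902) = 1/(((89 + 7*(10 + 9/2)) - 15300)/(-48586) - 26902) = 1/(((89 + 7*(29/2)) - 15300)*(-1/48586) - 26902) = 1/(((89 + 203/2) - 15300)*(-1/48586) - 26902) = 1/((381/2 - 15300)*(-1/48586) - 26902) = 1/(-30219/2*(-1/48586) - 26902) = 1/(30219/97172 - 26902) = 1/(-2614090925/97172) = -97172/2614090925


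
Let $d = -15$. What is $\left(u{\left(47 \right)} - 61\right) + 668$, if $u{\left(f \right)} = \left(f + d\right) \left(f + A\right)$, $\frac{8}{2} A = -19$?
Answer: $1959$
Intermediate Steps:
$A = - \frac{19}{4}$ ($A = \frac{1}{4} \left(-19\right) = - \frac{19}{4} \approx -4.75$)
$u{\left(f \right)} = \left(-15 + f\right) \left(- \frac{19}{4} + f\right)$ ($u{\left(f \right)} = \left(f - 15\right) \left(f - \frac{19}{4}\right) = \left(-15 + f\right) \left(- \frac{19}{4} + f\right)$)
$\left(u{\left(47 \right)} - 61\right) + 668 = \left(\left(\frac{285}{4} + 47^{2} - \frac{3713}{4}\right) - 61\right) + 668 = \left(\left(\frac{285}{4} + 2209 - \frac{3713}{4}\right) - 61\right) + 668 = \left(1352 - 61\right) + 668 = 1291 + 668 = 1959$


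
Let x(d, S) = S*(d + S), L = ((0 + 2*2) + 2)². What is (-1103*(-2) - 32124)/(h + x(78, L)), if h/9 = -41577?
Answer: 29918/370089 ≈ 0.080840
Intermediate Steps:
h = -374193 (h = 9*(-41577) = -374193)
L = 36 (L = ((0 + 4) + 2)² = (4 + 2)² = 6² = 36)
x(d, S) = S*(S + d)
(-1103*(-2) - 32124)/(h + x(78, L)) = (-1103*(-2) - 32124)/(-374193 + 36*(36 + 78)) = (2206 - 32124)/(-374193 + 36*114) = -29918/(-374193 + 4104) = -29918/(-370089) = -29918*(-1/370089) = 29918/370089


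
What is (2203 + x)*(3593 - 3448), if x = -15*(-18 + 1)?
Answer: 356410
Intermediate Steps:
x = 255 (x = -15*(-17) = 255)
(2203 + x)*(3593 - 3448) = (2203 + 255)*(3593 - 3448) = 2458*145 = 356410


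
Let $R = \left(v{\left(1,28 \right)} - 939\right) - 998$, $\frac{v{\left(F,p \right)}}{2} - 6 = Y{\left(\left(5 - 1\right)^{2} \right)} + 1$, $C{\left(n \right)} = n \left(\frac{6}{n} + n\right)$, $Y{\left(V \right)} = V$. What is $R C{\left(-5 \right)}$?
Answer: $-58621$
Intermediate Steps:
$C{\left(n \right)} = n \left(n + \frac{6}{n}\right)$
$v{\left(F,p \right)} = 46$ ($v{\left(F,p \right)} = 12 + 2 \left(\left(5 - 1\right)^{2} + 1\right) = 12 + 2 \left(4^{2} + 1\right) = 12 + 2 \left(16 + 1\right) = 12 + 2 \cdot 17 = 12 + 34 = 46$)
$R = -1891$ ($R = \left(46 - 939\right) - 998 = -893 - 998 = -1891$)
$R C{\left(-5 \right)} = - 1891 \left(6 + \left(-5\right)^{2}\right) = - 1891 \left(6 + 25\right) = \left(-1891\right) 31 = -58621$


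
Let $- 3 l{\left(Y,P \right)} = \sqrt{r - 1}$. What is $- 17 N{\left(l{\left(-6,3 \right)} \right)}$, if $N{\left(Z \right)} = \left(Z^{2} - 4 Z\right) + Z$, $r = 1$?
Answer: $0$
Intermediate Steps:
$l{\left(Y,P \right)} = 0$ ($l{\left(Y,P \right)} = - \frac{\sqrt{1 - 1}}{3} = - \frac{\sqrt{0}}{3} = \left(- \frac{1}{3}\right) 0 = 0$)
$N{\left(Z \right)} = Z^{2} - 3 Z$
$- 17 N{\left(l{\left(-6,3 \right)} \right)} = - 17 \cdot 0 \left(-3 + 0\right) = - 17 \cdot 0 \left(-3\right) = \left(-17\right) 0 = 0$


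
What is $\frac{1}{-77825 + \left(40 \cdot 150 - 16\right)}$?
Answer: $- \frac{1}{71841} \approx -1.392 \cdot 10^{-5}$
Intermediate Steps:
$\frac{1}{-77825 + \left(40 \cdot 150 - 16\right)} = \frac{1}{-77825 + \left(6000 - 16\right)} = \frac{1}{-77825 + 5984} = \frac{1}{-71841} = - \frac{1}{71841}$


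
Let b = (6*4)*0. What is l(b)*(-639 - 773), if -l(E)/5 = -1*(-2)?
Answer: 14120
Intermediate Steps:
b = 0 (b = 24*0 = 0)
l(E) = -10 (l(E) = -(-5)*(-2) = -5*2 = -10)
l(b)*(-639 - 773) = -10*(-639 - 773) = -10*(-1412) = 14120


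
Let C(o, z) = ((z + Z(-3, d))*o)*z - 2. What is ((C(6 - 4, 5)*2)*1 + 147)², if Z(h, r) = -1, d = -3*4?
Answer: 49729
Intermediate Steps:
d = -12
C(o, z) = -2 + o*z*(-1 + z) (C(o, z) = ((z - 1)*o)*z - 2 = ((-1 + z)*o)*z - 2 = (o*(-1 + z))*z - 2 = o*z*(-1 + z) - 2 = -2 + o*z*(-1 + z))
((C(6 - 4, 5)*2)*1 + 147)² = (((-2 + (6 - 4)*5² - 1*(6 - 4)*5)*2)*1 + 147)² = (((-2 + 2*25 - 1*2*5)*2)*1 + 147)² = (((-2 + 50 - 10)*2)*1 + 147)² = ((38*2)*1 + 147)² = (76*1 + 147)² = (76 + 147)² = 223² = 49729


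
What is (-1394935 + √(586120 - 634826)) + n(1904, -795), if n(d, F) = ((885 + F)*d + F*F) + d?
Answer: -589646 + 7*I*√994 ≈ -5.8965e+5 + 220.69*I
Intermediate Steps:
n(d, F) = d + F² + d*(885 + F) (n(d, F) = (d*(885 + F) + F²) + d = (F² + d*(885 + F)) + d = d + F² + d*(885 + F))
(-1394935 + √(586120 - 634826)) + n(1904, -795) = (-1394935 + √(586120 - 634826)) + ((-795)² + 886*1904 - 795*1904) = (-1394935 + √(-48706)) + (632025 + 1686944 - 1513680) = (-1394935 + 7*I*√994) + 805289 = -589646 + 7*I*√994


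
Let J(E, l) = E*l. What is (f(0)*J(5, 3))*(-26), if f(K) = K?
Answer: 0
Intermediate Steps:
(f(0)*J(5, 3))*(-26) = (0*(5*3))*(-26) = (0*15)*(-26) = 0*(-26) = 0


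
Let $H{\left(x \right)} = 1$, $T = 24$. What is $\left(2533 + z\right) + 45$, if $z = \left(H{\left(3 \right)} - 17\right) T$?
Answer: $2194$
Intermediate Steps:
$z = -384$ ($z = \left(1 - 17\right) 24 = \left(-16\right) 24 = -384$)
$\left(2533 + z\right) + 45 = \left(2533 - 384\right) + 45 = 2149 + 45 = 2194$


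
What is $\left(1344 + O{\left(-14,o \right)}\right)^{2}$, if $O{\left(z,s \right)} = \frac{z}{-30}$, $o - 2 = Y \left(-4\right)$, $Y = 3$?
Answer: $\frac{406707889}{225} \approx 1.8076 \cdot 10^{6}$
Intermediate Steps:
$o = -10$ ($o = 2 + 3 \left(-4\right) = 2 - 12 = -10$)
$O{\left(z,s \right)} = - \frac{z}{30}$ ($O{\left(z,s \right)} = z \left(- \frac{1}{30}\right) = - \frac{z}{30}$)
$\left(1344 + O{\left(-14,o \right)}\right)^{2} = \left(1344 - - \frac{7}{15}\right)^{2} = \left(1344 + \frac{7}{15}\right)^{2} = \left(\frac{20167}{15}\right)^{2} = \frac{406707889}{225}$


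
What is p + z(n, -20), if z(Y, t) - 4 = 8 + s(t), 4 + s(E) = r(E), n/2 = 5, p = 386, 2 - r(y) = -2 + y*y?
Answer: -2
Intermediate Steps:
r(y) = 4 - y² (r(y) = 2 - (-2 + y*y) = 2 - (-2 + y²) = 2 + (2 - y²) = 4 - y²)
n = 10 (n = 2*5 = 10)
s(E) = -E² (s(E) = -4 + (4 - E²) = -E²)
z(Y, t) = 12 - t² (z(Y, t) = 4 + (8 - t²) = 12 - t²)
p + z(n, -20) = 386 + (12 - 1*(-20)²) = 386 + (12 - 1*400) = 386 + (12 - 400) = 386 - 388 = -2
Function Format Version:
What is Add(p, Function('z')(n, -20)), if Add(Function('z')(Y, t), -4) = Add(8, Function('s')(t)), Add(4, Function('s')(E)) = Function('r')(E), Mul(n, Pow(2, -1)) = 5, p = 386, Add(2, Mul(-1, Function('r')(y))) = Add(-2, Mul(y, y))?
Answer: -2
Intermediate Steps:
Function('r')(y) = Add(4, Mul(-1, Pow(y, 2))) (Function('r')(y) = Add(2, Mul(-1, Add(-2, Mul(y, y)))) = Add(2, Mul(-1, Add(-2, Pow(y, 2)))) = Add(2, Add(2, Mul(-1, Pow(y, 2)))) = Add(4, Mul(-1, Pow(y, 2))))
n = 10 (n = Mul(2, 5) = 10)
Function('s')(E) = Mul(-1, Pow(E, 2)) (Function('s')(E) = Add(-4, Add(4, Mul(-1, Pow(E, 2)))) = Mul(-1, Pow(E, 2)))
Function('z')(Y, t) = Add(12, Mul(-1, Pow(t, 2))) (Function('z')(Y, t) = Add(4, Add(8, Mul(-1, Pow(t, 2)))) = Add(12, Mul(-1, Pow(t, 2))))
Add(p, Function('z')(n, -20)) = Add(386, Add(12, Mul(-1, Pow(-20, 2)))) = Add(386, Add(12, Mul(-1, 400))) = Add(386, Add(12, -400)) = Add(386, -388) = -2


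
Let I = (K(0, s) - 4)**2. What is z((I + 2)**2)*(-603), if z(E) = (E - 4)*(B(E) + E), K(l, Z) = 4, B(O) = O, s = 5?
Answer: 0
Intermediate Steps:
I = 0 (I = (4 - 4)**2 = 0**2 = 0)
z(E) = 2*E*(-4 + E) (z(E) = (E - 4)*(E + E) = (-4 + E)*(2*E) = 2*E*(-4 + E))
z((I + 2)**2)*(-603) = (2*(0 + 2)**2*(-4 + (0 + 2)**2))*(-603) = (2*2**2*(-4 + 2**2))*(-603) = (2*4*(-4 + 4))*(-603) = (2*4*0)*(-603) = 0*(-603) = 0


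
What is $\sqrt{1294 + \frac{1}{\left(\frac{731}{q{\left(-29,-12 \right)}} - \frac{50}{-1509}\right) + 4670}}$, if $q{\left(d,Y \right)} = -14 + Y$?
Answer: $\frac{8 \sqrt{670616804658101602}}{182121001} \approx 35.972$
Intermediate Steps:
$\sqrt{1294 + \frac{1}{\left(\frac{731}{q{\left(-29,-12 \right)}} - \frac{50}{-1509}\right) + 4670}} = \sqrt{1294 + \frac{1}{\left(\frac{731}{-14 - 12} - \frac{50}{-1509}\right) + 4670}} = \sqrt{1294 + \frac{1}{\left(\frac{731}{-26} - - \frac{50}{1509}\right) + 4670}} = \sqrt{1294 + \frac{1}{\left(731 \left(- \frac{1}{26}\right) + \frac{50}{1509}\right) + 4670}} = \sqrt{1294 + \frac{1}{\left(- \frac{731}{26} + \frac{50}{1509}\right) + 4670}} = \sqrt{1294 + \frac{1}{- \frac{1101779}{39234} + 4670}} = \sqrt{1294 + \frac{1}{\frac{182121001}{39234}}} = \sqrt{1294 + \frac{39234}{182121001}} = \sqrt{\frac{235664614528}{182121001}} = \frac{8 \sqrt{670616804658101602}}{182121001}$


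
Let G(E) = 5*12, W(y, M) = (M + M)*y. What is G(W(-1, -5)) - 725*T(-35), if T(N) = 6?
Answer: -4290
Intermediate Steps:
W(y, M) = 2*M*y (W(y, M) = (2*M)*y = 2*M*y)
G(E) = 60
G(W(-1, -5)) - 725*T(-35) = 60 - 725*6 = 60 - 4350 = -4290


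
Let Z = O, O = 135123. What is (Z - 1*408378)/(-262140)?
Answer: 18217/17476 ≈ 1.0424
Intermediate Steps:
Z = 135123
(Z - 1*408378)/(-262140) = (135123 - 1*408378)/(-262140) = (135123 - 408378)*(-1/262140) = -273255*(-1/262140) = 18217/17476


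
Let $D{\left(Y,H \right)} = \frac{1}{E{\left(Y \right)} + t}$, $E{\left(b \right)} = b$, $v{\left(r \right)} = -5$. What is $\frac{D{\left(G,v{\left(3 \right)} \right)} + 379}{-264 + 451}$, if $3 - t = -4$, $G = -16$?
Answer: $\frac{310}{153} \approx 2.0261$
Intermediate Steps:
$t = 7$ ($t = 3 - -4 = 3 + 4 = 7$)
$D{\left(Y,H \right)} = \frac{1}{7 + Y}$ ($D{\left(Y,H \right)} = \frac{1}{Y + 7} = \frac{1}{7 + Y}$)
$\frac{D{\left(G,v{\left(3 \right)} \right)} + 379}{-264 + 451} = \frac{\frac{1}{7 - 16} + 379}{-264 + 451} = \frac{\frac{1}{-9} + 379}{187} = \left(- \frac{1}{9} + 379\right) \frac{1}{187} = \frac{3410}{9} \cdot \frac{1}{187} = \frac{310}{153}$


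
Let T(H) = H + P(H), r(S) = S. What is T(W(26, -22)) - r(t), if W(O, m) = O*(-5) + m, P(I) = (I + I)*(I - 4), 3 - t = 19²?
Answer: 47630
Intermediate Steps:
t = -358 (t = 3 - 1*19² = 3 - 1*361 = 3 - 361 = -358)
P(I) = 2*I*(-4 + I) (P(I) = (2*I)*(-4 + I) = 2*I*(-4 + I))
W(O, m) = m - 5*O (W(O, m) = -5*O + m = m - 5*O)
T(H) = H + 2*H*(-4 + H)
T(W(26, -22)) - r(t) = (-22 - 5*26)*(-7 + 2*(-22 - 5*26)) - 1*(-358) = (-22 - 130)*(-7 + 2*(-22 - 130)) + 358 = -152*(-7 + 2*(-152)) + 358 = -152*(-7 - 304) + 358 = -152*(-311) + 358 = 47272 + 358 = 47630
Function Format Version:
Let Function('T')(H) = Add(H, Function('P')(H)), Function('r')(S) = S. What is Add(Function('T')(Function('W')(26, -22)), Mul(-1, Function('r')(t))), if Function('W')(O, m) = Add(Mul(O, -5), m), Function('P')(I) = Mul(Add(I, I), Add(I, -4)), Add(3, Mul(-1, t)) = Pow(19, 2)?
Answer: 47630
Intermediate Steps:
t = -358 (t = Add(3, Mul(-1, Pow(19, 2))) = Add(3, Mul(-1, 361)) = Add(3, -361) = -358)
Function('P')(I) = Mul(2, I, Add(-4, I)) (Function('P')(I) = Mul(Mul(2, I), Add(-4, I)) = Mul(2, I, Add(-4, I)))
Function('W')(O, m) = Add(m, Mul(-5, O)) (Function('W')(O, m) = Add(Mul(-5, O), m) = Add(m, Mul(-5, O)))
Function('T')(H) = Add(H, Mul(2, H, Add(-4, H)))
Add(Function('T')(Function('W')(26, -22)), Mul(-1, Function('r')(t))) = Add(Mul(Add(-22, Mul(-5, 26)), Add(-7, Mul(2, Add(-22, Mul(-5, 26))))), Mul(-1, -358)) = Add(Mul(Add(-22, -130), Add(-7, Mul(2, Add(-22, -130)))), 358) = Add(Mul(-152, Add(-7, Mul(2, -152))), 358) = Add(Mul(-152, Add(-7, -304)), 358) = Add(Mul(-152, -311), 358) = Add(47272, 358) = 47630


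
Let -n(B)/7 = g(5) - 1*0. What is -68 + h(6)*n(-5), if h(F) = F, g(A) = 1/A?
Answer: -382/5 ≈ -76.400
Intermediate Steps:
n(B) = -7/5 (n(B) = -7*(1/5 - 1*0) = -7*(⅕ + 0) = -7*⅕ = -7/5)
-68 + h(6)*n(-5) = -68 + 6*(-7/5) = -68 - 42/5 = -382/5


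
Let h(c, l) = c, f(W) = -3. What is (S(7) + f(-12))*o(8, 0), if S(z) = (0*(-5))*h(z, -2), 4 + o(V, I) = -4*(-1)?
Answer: 0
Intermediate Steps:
o(V, I) = 0 (o(V, I) = -4 - 4*(-1) = -4 + 4 = 0)
S(z) = 0 (S(z) = (0*(-5))*z = 0*z = 0)
(S(7) + f(-12))*o(8, 0) = (0 - 3)*0 = -3*0 = 0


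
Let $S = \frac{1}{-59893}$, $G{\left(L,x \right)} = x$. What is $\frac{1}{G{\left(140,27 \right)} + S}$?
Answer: $\frac{59893}{1617110} \approx 0.037037$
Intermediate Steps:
$S = - \frac{1}{59893} \approx -1.6696 \cdot 10^{-5}$
$\frac{1}{G{\left(140,27 \right)} + S} = \frac{1}{27 - \frac{1}{59893}} = \frac{1}{\frac{1617110}{59893}} = \frac{59893}{1617110}$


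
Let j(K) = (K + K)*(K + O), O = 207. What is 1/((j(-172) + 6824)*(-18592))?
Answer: 1/96975872 ≈ 1.0312e-8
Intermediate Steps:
j(K) = 2*K*(207 + K) (j(K) = (K + K)*(K + 207) = (2*K)*(207 + K) = 2*K*(207 + K))
1/((j(-172) + 6824)*(-18592)) = 1/((2*(-172)*(207 - 172) + 6824)*(-18592)) = -1/18592/(2*(-172)*35 + 6824) = -1/18592/(-12040 + 6824) = -1/18592/(-5216) = -1/5216*(-1/18592) = 1/96975872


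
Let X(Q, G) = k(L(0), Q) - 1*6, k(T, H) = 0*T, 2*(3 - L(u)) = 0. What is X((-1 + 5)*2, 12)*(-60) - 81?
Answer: 279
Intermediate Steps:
L(u) = 3 (L(u) = 3 - ½*0 = 3 + 0 = 3)
k(T, H) = 0
X(Q, G) = -6 (X(Q, G) = 0 - 1*6 = 0 - 6 = -6)
X((-1 + 5)*2, 12)*(-60) - 81 = -6*(-60) - 81 = 360 - 81 = 279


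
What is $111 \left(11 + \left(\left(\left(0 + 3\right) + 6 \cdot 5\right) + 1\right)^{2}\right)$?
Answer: $129537$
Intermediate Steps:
$111 \left(11 + \left(\left(\left(0 + 3\right) + 6 \cdot 5\right) + 1\right)^{2}\right) = 111 \left(11 + \left(\left(3 + 30\right) + 1\right)^{2}\right) = 111 \left(11 + \left(33 + 1\right)^{2}\right) = 111 \left(11 + 34^{2}\right) = 111 \left(11 + 1156\right) = 111 \cdot 1167 = 129537$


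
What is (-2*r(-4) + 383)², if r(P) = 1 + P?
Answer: 151321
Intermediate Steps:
(-2*r(-4) + 383)² = (-2*(1 - 4) + 383)² = (-2*(-3) + 383)² = (6 + 383)² = 389² = 151321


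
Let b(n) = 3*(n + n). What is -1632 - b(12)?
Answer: -1704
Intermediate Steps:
b(n) = 6*n (b(n) = 3*(2*n) = 6*n)
-1632 - b(12) = -1632 - 6*12 = -1632 - 1*72 = -1632 - 72 = -1704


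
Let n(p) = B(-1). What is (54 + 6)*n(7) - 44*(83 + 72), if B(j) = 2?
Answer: -6700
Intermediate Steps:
n(p) = 2
(54 + 6)*n(7) - 44*(83 + 72) = (54 + 6)*2 - 44*(83 + 72) = 60*2 - 44*155 = 120 - 6820 = -6700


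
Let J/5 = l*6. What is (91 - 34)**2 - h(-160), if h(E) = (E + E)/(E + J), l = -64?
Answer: 42235/13 ≈ 3248.8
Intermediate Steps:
J = -1920 (J = 5*(-64*6) = 5*(-384) = -1920)
h(E) = 2*E/(-1920 + E) (h(E) = (E + E)/(E - 1920) = (2*E)/(-1920 + E) = 2*E/(-1920 + E))
(91 - 34)**2 - h(-160) = (91 - 34)**2 - 2*(-160)/(-1920 - 160) = 57**2 - 2*(-160)/(-2080) = 3249 - 2*(-160)*(-1)/2080 = 3249 - 1*2/13 = 3249 - 2/13 = 42235/13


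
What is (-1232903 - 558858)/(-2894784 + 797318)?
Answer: 1791761/2097466 ≈ 0.85425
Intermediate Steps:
(-1232903 - 558858)/(-2894784 + 797318) = -1791761/(-2097466) = -1791761*(-1/2097466) = 1791761/2097466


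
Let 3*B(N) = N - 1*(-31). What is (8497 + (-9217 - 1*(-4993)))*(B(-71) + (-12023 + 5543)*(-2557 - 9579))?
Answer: 1008102397400/3 ≈ 3.3603e+11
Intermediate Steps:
B(N) = 31/3 + N/3 (B(N) = (N - 1*(-31))/3 = (N + 31)/3 = (31 + N)/3 = 31/3 + N/3)
(8497 + (-9217 - 1*(-4993)))*(B(-71) + (-12023 + 5543)*(-2557 - 9579)) = (8497 + (-9217 - 1*(-4993)))*((31/3 + (⅓)*(-71)) + (-12023 + 5543)*(-2557 - 9579)) = (8497 + (-9217 + 4993))*((31/3 - 71/3) - 6480*(-12136)) = (8497 - 4224)*(-40/3 + 78641280) = 4273*(235923800/3) = 1008102397400/3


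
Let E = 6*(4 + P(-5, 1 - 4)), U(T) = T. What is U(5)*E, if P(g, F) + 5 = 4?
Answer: 90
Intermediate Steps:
P(g, F) = -1 (P(g, F) = -5 + 4 = -1)
E = 18 (E = 6*(4 - 1) = 6*3 = 18)
U(5)*E = 5*18 = 90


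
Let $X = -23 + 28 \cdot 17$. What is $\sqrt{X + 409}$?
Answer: $\sqrt{862} \approx 29.36$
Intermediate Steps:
$X = 453$ ($X = -23 + 476 = 453$)
$\sqrt{X + 409} = \sqrt{453 + 409} = \sqrt{862}$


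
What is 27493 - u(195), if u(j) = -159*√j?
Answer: 27493 + 159*√195 ≈ 29713.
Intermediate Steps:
27493 - u(195) = 27493 - (-159)*√195 = 27493 + 159*√195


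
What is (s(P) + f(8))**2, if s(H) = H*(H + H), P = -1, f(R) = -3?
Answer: 1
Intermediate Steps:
s(H) = 2*H**2 (s(H) = H*(2*H) = 2*H**2)
(s(P) + f(8))**2 = (2*(-1)**2 - 3)**2 = (2*1 - 3)**2 = (2 - 3)**2 = (-1)**2 = 1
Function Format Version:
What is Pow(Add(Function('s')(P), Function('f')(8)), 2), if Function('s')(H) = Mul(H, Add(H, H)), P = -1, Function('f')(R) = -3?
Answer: 1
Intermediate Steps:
Function('s')(H) = Mul(2, Pow(H, 2)) (Function('s')(H) = Mul(H, Mul(2, H)) = Mul(2, Pow(H, 2)))
Pow(Add(Function('s')(P), Function('f')(8)), 2) = Pow(Add(Mul(2, Pow(-1, 2)), -3), 2) = Pow(Add(Mul(2, 1), -3), 2) = Pow(Add(2, -3), 2) = Pow(-1, 2) = 1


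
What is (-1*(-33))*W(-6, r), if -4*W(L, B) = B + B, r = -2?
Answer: 33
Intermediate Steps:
W(L, B) = -B/2 (W(L, B) = -(B + B)/4 = -B/2)
(-1*(-33))*W(-6, r) = (-1*(-33))*(-½*(-2)) = 33*1 = 33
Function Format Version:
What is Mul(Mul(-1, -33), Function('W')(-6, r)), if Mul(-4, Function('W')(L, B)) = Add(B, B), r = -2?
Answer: 33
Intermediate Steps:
Function('W')(L, B) = Mul(Rational(-1, 2), B) (Function('W')(L, B) = Mul(Rational(-1, 4), Add(B, B)) = Mul(Rational(-1, 4), Mul(2, B)) = Mul(Rational(-1, 2), B))
Mul(Mul(-1, -33), Function('W')(-6, r)) = Mul(Mul(-1, -33), Mul(Rational(-1, 2), -2)) = Mul(33, 1) = 33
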